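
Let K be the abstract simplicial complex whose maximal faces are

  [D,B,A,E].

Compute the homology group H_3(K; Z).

We work with the vertex ordering A < B < D < E. The simplices of K, each written with vertices in increasing order, are:

  0-simplices (4): A, B, D, E
  1-simplices (6): AB, AD, AE, BD, BE, DE
  2-simplices (4): ABD, ABE, ADE, BDE
  3-simplices (1): ABDE

giving chain groups C_0 ≅ Z^4, C_1 ≅ Z^6, C_2 ≅ Z^4, C_3 ≅ Z^1.

Boundary ∂_1: C_1 → C_0 is given by ∂[p,q] = [q] − [p]. For instance
  ∂BD = D − B.
As a 4×6 matrix over Z this has rank 3, with invariant factors (1,1,1).

∂_2: C_2 → C_1 sends each 2-simplex [p,q,r] to [q,r] − [p,r] + [p,q]. For instance
  ∂BDE = DE − BE + BD,
  ∂ADE = DE − AE + AD.
The 6×4 boundary matrix has rank 3 and Smith normal form diag(1,1,1).

Boundary ∂_3: C_3 → C_2 sends each 3-simplex σ to the alternating sum Σ_i (−1)^i (σ with its i-th vertex removed). For instance
  ∂ABDE = BDE − ADE + ABE − ABD.
This gives a 4×1 integer matrix of rank 1; reducing to Smith normal form yields diagonal entries (1).

From H_k ≅ ker(∂_k) / im(∂_{k+1}) we obtain:

  H_3: rank ker ∂_3 − rank ∂_4 = (1 − 1) − 0 = 0, and there is no ∂_4, so H_3 = 0.

H_3 ≅ 0.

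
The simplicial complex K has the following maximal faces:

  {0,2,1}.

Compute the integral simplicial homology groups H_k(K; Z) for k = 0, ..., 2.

We work with the vertex ordering 0 < 1 < 2. The simplices of K, each written with vertices in increasing order, are:

  0-simplices (3): [0], [1], [2]
  1-simplices (3): [0,1], [0,2], [1,2]
  2-simplices (1): [0,1,2]

Hence C_0 ≅ Z^3, C_1 ≅ Z^3, C_2 ≅ Z^1.

The boundary map ∂_1: C_1 → C_0 is given by ∂[p,q] = [q] − [p]. For instance
  ∂[1,2] = [2] − [1].
The resulting 3×3 matrix has rank 2, and its Smith normal form has invariant factors (1,1).

The boundary map ∂_2: C_2 → C_1 maps a triangle to the signed sum of its edges. For instance
  ∂[0,1,2] = [1,2] − [0,2] + [0,1].
As a 3×1 matrix over Z this has rank 1, with invariant factors (1).

Computing H_k = (kernel of ∂_k) / (image of ∂_{k+1}):

  H_0: rank C_0 − rank ∂_1 = 3 − 2 = 1, and the invariant factors of ∂_1 are all 1, so H_0 = Z.
  H_1: rank ker ∂_1 − rank ∂_2 = (3 − 2) − 1 = 0, and the invariant factors of ∂_2 are all 1, so H_1 = 0.
  H_2: rank ker ∂_2 − rank ∂_3 = (1 − 1) − 0 = 0, and there is no ∂_3, so H_2 = 0.

H_0 = Z,  H_1 = 0,  H_2 = 0.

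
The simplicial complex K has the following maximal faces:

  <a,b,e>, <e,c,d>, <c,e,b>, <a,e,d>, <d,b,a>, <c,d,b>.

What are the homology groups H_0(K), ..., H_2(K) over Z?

H_0 = Z,  H_1 = 0,  H_2 = Z.

Order the vertices as a < b < c < d < e. Listing each simplex with vertices in this order, K has dimension 2 with simplices:

  0-simplices (5): a, b, c, d, e
  1-simplices (9): ab, ad, ae, bc, bd, be, cd, ce, de
  2-simplices (6): abd, abe, ade, bcd, bce, cde

so the chain groups are C_0 ≅ Z^5, C_1 ≅ Z^9, C_2 ≅ Z^6.

The boundary map ∂_1: C_1 → C_0 sends each edge [p,q] (with p < q) to q − p. For instance
  ∂bc = c − b.
As a 5×9 matrix over Z this has rank 4, with invariant factors (1,1,1,1).

∂_2: C_2 → C_1 maps a triangle to the signed sum of its edges. For instance
  ∂bce = ce − be + bc,
  ∂abd = bd − ad + ab.
This gives a 9×6 integer matrix of rank 5; reducing to Smith normal form yields diagonal entries (1,1,1,1,1).

Now H_k = ker ∂_k / im ∂_{k+1}, so:

  H_0: rank C_0 − rank ∂_1 = 5 − 4 = 1, and the invariant factors of ∂_1 are all 1, so H_0 = Z.
  H_1: rank ker ∂_1 − rank ∂_2 = (9 − 4) − 5 = 0, and the invariant factors of ∂_2 are all 1, so H_1 = 0.
  H_2: rank ker ∂_2 − rank ∂_3 = (6 − 5) − 0 = 1, and there is no ∂_3, so H_2 = Z.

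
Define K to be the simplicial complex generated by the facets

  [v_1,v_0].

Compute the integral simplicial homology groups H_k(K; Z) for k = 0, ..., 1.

H_0 ≅ Z,  H_1 = 0.

K has 2 vertices, 1 edge.
rank ∂_0 = 0, rank ∂_1 = 1 ⇒ b_0 = 2 − 0 − 1 = 1; all invariant factors of ∂_1 are 1 so no torsion. So H_0 = Z.
rank ∂_1 = 1, rank ∂_2 = 0 ⇒ b_1 = 1 − 1 − 0 = 0. So H_1 = 0.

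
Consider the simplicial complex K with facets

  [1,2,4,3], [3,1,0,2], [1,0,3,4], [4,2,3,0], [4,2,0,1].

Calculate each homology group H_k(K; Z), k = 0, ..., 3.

K has 5 vertices, 10 edges, 10 triangles, 5 3-simplices.
rank ∂_0 = 0, rank ∂_1 = 4 ⇒ b_0 = 5 − 0 − 4 = 1; all invariant factors of ∂_1 are 1 so no torsion. So H_0 ≅ Z.
rank ∂_1 = 4, rank ∂_2 = 6 ⇒ b_1 = 10 − 4 − 6 = 0; all invariant factors of ∂_2 are 1 so no torsion. So H_1 ≅ 0.
rank ∂_2 = 6, rank ∂_3 = 4 ⇒ b_2 = 10 − 6 − 4 = 0; all invariant factors of ∂_3 are 1 so no torsion. So H_2 ≅ 0.
rank ∂_3 = 4, rank ∂_4 = 0 ⇒ b_3 = 5 − 4 − 0 = 1. So H_3 ≅ Z.

H_0 ≅ Z,  H_1 = 0,  H_2 = 0,  H_3 ≅ Z.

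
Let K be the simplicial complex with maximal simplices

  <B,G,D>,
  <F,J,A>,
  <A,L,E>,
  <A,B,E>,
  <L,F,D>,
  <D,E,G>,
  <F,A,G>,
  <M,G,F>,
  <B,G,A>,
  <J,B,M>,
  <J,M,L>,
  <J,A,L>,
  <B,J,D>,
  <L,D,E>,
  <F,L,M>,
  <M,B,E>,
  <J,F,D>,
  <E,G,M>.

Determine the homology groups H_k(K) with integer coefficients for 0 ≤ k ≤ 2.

Order the vertices as A < B < D < E < F < G < J < L < M. Listing each simplex with vertices in this order, K has dimension 2 with simplices:

  0-simplices (9): A, B, D, E, F, G, J, L, M
  1-simplices (27): AB, AE, AF, AG, AJ, AL, BD, BE, BG, BJ, BM, DE, DF, DG, DJ, DL, EG, EL, EM, FG, FJ, FL, FM, GM, JL, JM, LM
  2-simplices (18): ABE, ABG, AEL, AFG, AFJ, AJL, BDG, BDJ, BEM, BJM, DEG, DEL, DFJ, DFL, EGM, FGM, FLM, JLM

so the chain groups are C_0 ≅ Z^9, C_1 ≅ Z^27, C_2 ≅ Z^18.

Boundary ∂_1: C_1 → C_0 maps an edge to its endpoints' difference, ∂[p,q] = q − p. For instance
  ∂FL = L − F.
The 9×27 boundary matrix has rank 8 and Smith normal form diag(1,1,1,1,1,1,1,1).

The boundary map ∂_2: C_2 → C_1 sends each 2-simplex [p,q,r] to [q,r] − [p,r] + [p,q]. For instance
  ∂AFJ = FJ − AJ + AF,
  ∂DFL = FL − DL + DF.
The 27×18 boundary matrix has rank 18 and Smith normal form diag(1,1,1,1,1,1,1,1,1,1,1,1,1,1,1,1,1,2).

Computing H_k = (kernel of ∂_k) / (image of ∂_{k+1}):

  H_0: rank C_0 − rank ∂_1 = 9 − 8 = 1, and the invariant factors of ∂_1 are all 1, so H_0 = Z.
  H_1: rank ker ∂_1 − rank ∂_2 = (27 − 8) − 18 = 1, and ∂_2 has invariant factor 2 > 1, so H_1 = Z ⊕ Z/2.
  H_2: rank ker ∂_2 − rank ∂_3 = (18 − 18) − 0 = 0, and there is no ∂_3, so H_2 = 0.

H_0 ≅ Z,  H_1 ≅ Z ⊕ Z/2,  H_2 = 0.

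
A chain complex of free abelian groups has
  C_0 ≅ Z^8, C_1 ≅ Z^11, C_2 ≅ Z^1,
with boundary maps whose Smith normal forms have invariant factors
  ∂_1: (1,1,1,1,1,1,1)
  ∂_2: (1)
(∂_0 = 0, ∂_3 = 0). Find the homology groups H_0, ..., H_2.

H_0: b_0 = 8 − 0 − 7 = 1; torsion from ∂_1 factors > 1: none. So H_0 = Z.
H_1: b_1 = 11 − 7 − 1 = 3; torsion from ∂_2 factors > 1: none. So H_1 = Z^3.
H_2: b_2 = 1 − 1 − 0 = 0; torsion from ∂_3 factors > 1: none. So H_2 = 0.

H_0 = Z,  H_1 = Z^3,  H_2 = 0.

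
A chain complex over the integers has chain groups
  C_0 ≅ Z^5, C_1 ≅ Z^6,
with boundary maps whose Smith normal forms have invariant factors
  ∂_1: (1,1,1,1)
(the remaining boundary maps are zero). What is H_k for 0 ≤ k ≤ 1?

H_0: b_0 = 5 − 0 − 4 = 1; torsion from ∂_1 factors > 1: none. So H_0 = Z.
H_1: b_1 = 6 − 4 − 0 = 2; torsion from ∂_2 factors > 1: none. So H_1 = Z^2.

H_0 = Z,  H_1 = Z^2.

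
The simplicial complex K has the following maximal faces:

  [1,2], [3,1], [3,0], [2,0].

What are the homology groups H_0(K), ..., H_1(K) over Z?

Order the vertices as 0 < 1 < 2 < 3. Listing each simplex with vertices in this order, K has dimension 1 with simplices:

  0-simplices (4): [0], [1], [2], [3]
  1-simplices (4): [0,2], [0,3], [1,2], [1,3]

giving chain groups C_0 ≅ Z^4, C_1 ≅ Z^4.

∂_1: C_1 → C_0 sends each edge [p,q] (with p < q) to q − p.
As a 4×4 matrix over Z this has rank 3, with invariant factors (1,1,1).

Reading off H_k = ker ∂_k / im ∂_{k+1}:

  H_0: rank C_0 − rank ∂_1 = 4 − 3 = 1, and the invariant factors of ∂_1 are all 1, so H_0 = Z.
  H_1: rank ker ∂_1 − rank ∂_2 = (4 − 3) − 0 = 1, and there is no ∂_2, so H_1 = Z.

As a check, the Euler characteristic is 4 − 4 = 0, which agrees with 1 − 1 = 0.
(K is a triangulation of the circle S^1.)

H_0 = Z,  H_1 = Z.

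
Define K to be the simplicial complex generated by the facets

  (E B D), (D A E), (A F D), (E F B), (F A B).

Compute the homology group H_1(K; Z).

Take the total order A < B < D < E < F on the vertex set. Then K (dimension 2) consists of the simplices:

  0-simplices (5): A, B, D, E, F
  1-simplices (10): AB, AD, AE, AF, BD, BE, BF, DE, DF, EF
  2-simplices (5): ABF, ADE, ADF, BDE, BEF

Hence C_0 ≅ Z^5, C_1 ≅ Z^10, C_2 ≅ Z^5.

Boundary ∂_1: C_1 → C_0 is given by ∂[p,q] = [q] − [p]. For instance
  ∂AE = E − A.
This gives a 5×10 integer matrix of rank 4; reducing to Smith normal form yields diagonal entries (1,1,1,1).

∂_2: C_2 → C_1 sends each 2-simplex [p,q,r] to [q,r] − [p,r] + [p,q]. For instance
  ∂BEF = EF − BF + BE,
  ∂BDE = DE − BE + BD.
As a 10×5 matrix over Z this has rank 5, with invariant factors (1,1,1,1,1).

Now H_k = ker ∂_k / im ∂_{k+1}, so:

  H_1: rank ker ∂_1 − rank ∂_2 = (10 − 4) − 5 = 1, and the invariant factors of ∂_2 are all 1, so H_1 ≅ Z.

H_1 = Z.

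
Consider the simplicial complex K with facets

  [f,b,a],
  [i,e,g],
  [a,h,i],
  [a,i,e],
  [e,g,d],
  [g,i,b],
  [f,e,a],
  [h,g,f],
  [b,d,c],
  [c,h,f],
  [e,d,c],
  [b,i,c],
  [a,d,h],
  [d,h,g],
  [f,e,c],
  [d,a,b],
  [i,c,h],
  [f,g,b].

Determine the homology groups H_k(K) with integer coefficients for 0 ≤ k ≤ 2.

Take the total order a < b < c < d < e < f < g < h < i on the vertex set. Then K (dimension 2) consists of the simplices:

  0-simplices (9): a, b, c, d, e, f, g, h, i
  1-simplices (27): ab, ad, ae, af, ah, ai, bc, bd, bf, bg, bi, cd, ce, cf, ch, ci, de, dg, dh, ef, eg, ei, fg, fh, gh, gi, hi
  2-simplices (18): abd, abf, adh, aef, aei, ahi, bcd, bci, bfg, bgi, cde, cef, cfh, chi, deg, dgh, egi, fgh

Hence C_0 ≅ Z^9, C_1 ≅ Z^27, C_2 ≅ Z^18.

Boundary ∂_1: C_1 → C_0 sends each edge [p,q] (with p < q) to q − p.
As a 9×27 matrix over Z this has rank 8, with invariant factors (1,1,1,1,1,1,1,1).

The boundary map ∂_2: C_2 → C_1 maps a triangle to the signed sum of its edges. For instance
  ∂adh = dh − ah + ad,
  ∂bfg = fg − bg + bf.
The resulting 27×18 matrix has rank 17, and its Smith normal form has invariant factors (1,1,1,1,1,1,1,1,1,1,1,1,1,1,1,1,1).

Now H_k = ker ∂_k / im ∂_{k+1}, so:

  H_0: rank C_0 − rank ∂_1 = 9 − 8 = 1, and the invariant factors of ∂_1 are all 1, so H_0 ≅ Z.
  H_1: rank ker ∂_1 − rank ∂_2 = (27 − 8) − 17 = 2, and the invariant factors of ∂_2 are all 1, so H_1 ≅ Z^2.
  H_2: rank ker ∂_2 − rank ∂_3 = (18 − 17) − 0 = 1, and there is no ∂_3, so H_2 ≅ Z.

As a check, the Euler characteristic is 9 − 27 + 18 = 0, which agrees with 1 − 2 + 1 = 0.

H_0 ≅ Z,  H_1 ≅ Z^2,  H_2 ≅ Z.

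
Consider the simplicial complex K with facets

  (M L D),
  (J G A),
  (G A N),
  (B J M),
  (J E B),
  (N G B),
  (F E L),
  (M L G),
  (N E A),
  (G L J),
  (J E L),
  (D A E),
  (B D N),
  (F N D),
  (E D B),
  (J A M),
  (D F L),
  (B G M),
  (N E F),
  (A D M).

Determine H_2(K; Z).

Fix the vertex order A < B < D < E < F < G < J < L < M < N and write every simplex with vertices in increasing order. Then dim K = 2 and the simplices of K are:

  0-simplices (10): A, B, D, E, F, G, J, L, M, N
  1-simplices (30): AD, AE, AG, AJ, AM, AN, BD, BE, BG, BJ, BM, BN, DE, DF, DL, DM, DN, EF, EJ, EL, EN, FL, FN, GJ, GL, GM, GN, JL, JM, LM
  2-simplices (20): ADE, ADM, AEN, AGJ, AGN, AJM, BDE, BDN, BEJ, BGM, BGN, BJM, DFL, DFN, DLM, EFL, EFN, EJL, GJL, GLM

so the chain groups are C_0 ≅ Z^10, C_1 ≅ Z^30, C_2 ≅ Z^20.

The boundary map ∂_1: C_1 → C_0 maps an edge to its endpoints' difference, ∂[p,q] = q − p.
The 10×30 boundary matrix has rank 9 and Smith normal form diag(1,1,1,1,1,1,1,1,1).

The boundary map ∂_2: C_2 → C_1 maps a triangle to the signed sum of its edges. For instance
  ∂BDE = DE − BE + BD,
  ∂BJM = JM − BM + BJ.
This gives a 30×20 integer matrix of rank 20; reducing to Smith normal form yields diagonal entries (1,1,1,1,1,1,1,1,1,1,1,1,1,1,1,1,1,1,1,2).

From H_k ≅ ker(∂_k) / im(∂_{k+1}) we obtain:

  H_2: rank ker ∂_2 − rank ∂_3 = (20 − 20) − 0 = 0, and there is no ∂_3, so H_2 ≅ 0.

(K is a triangulation of the Klein bottle.)

H_2 = 0.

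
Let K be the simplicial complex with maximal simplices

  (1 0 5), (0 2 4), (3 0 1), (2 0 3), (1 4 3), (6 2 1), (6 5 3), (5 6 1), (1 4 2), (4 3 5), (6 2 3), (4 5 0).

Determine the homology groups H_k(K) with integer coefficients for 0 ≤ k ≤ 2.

Order the vertices as 0 < 1 < 2 < 3 < 4 < 5 < 6. Listing each simplex with vertices in this order, K has dimension 2 with simplices:

  0-simplices (7): [0], [1], [2], [3], [4], [5], [6]
  1-simplices (18): [0,1], [0,2], [0,3], [0,4], [0,5], [1,2], [1,3], [1,4], [1,5], [1,6], [2,3], [2,4], [2,6], [3,4], [3,5], [3,6], [4,5], [5,6]
  2-simplices (12): [0,1,3], [0,1,5], [0,2,3], [0,2,4], [0,4,5], [1,2,4], [1,2,6], [1,3,4], [1,5,6], [2,3,6], [3,4,5], [3,5,6]

giving chain groups C_0 ≅ Z^7, C_1 ≅ Z^18, C_2 ≅ Z^12.

The boundary map ∂_1: C_1 → C_0 sends each edge [p,q] (with p < q) to q − p. For instance
  ∂[1,2] = [2] − [1].
As a 7×18 matrix over Z this has rank 6, with invariant factors (1,1,1,1,1,1).

∂_2: C_2 → C_1 maps a triangle to the signed sum of its edges. For instance
  ∂[0,2,4] = [2,4] − [0,4] + [0,2],
  ∂[0,4,5] = [4,5] − [0,5] + [0,4].
As a 18×12 matrix over Z this has rank 12, with invariant factors (1,1,1,1,1,1,1,1,1,1,1,2).

Computing H_k = (kernel of ∂_k) / (image of ∂_{k+1}):

  H_0: rank C_0 − rank ∂_1 = 7 − 6 = 1, and the invariant factors of ∂_1 are all 1, so H_0 = Z.
  H_1: rank ker ∂_1 − rank ∂_2 = (18 − 6) − 12 = 0, and ∂_2 has invariant factor 2 > 1, so H_1 = Z/2.
  H_2: rank ker ∂_2 − rank ∂_3 = (12 − 12) − 0 = 0, and there is no ∂_3, so H_2 = 0.

H_0 ≅ Z,  H_1 ≅ Z/2,  H_2 = 0.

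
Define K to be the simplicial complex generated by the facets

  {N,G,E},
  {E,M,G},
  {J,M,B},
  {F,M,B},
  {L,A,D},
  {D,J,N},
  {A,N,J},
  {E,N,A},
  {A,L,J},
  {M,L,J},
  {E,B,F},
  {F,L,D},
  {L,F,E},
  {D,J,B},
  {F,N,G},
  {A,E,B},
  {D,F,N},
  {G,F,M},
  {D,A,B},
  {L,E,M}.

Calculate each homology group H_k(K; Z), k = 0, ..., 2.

H_0 ≅ Z,  H_1 ≅ Z ⊕ Z/2,  H_2 = 0.

Take the total order A < B < D < E < F < G < J < L < M < N on the vertex set. Then K (dimension 2) consists of the simplices:

  0-simplices (10): A, B, D, E, F, G, J, L, M, N
  1-simplices (30): AB, AD, AE, AJ, AL, AN, BD, BE, BF, BJ, BM, DF, DJ, DL, DN, EF, EG, EL, EM, EN, FG, FL, FM, FN, GM, GN, JL, JM, JN, LM
  2-simplices (20): ABD, ABE, ADL, AEN, AJL, AJN, BDJ, BEF, BFM, BJM, DFL, DFN, DJN, EFL, EGM, EGN, ELM, FGM, FGN, JLM

giving chain groups C_0 ≅ Z^10, C_1 ≅ Z^30, C_2 ≅ Z^20.

The boundary map ∂_1: C_1 → C_0 is given by ∂[p,q] = [q] − [p].
The resulting 10×30 matrix has rank 9, and its Smith normal form has invariant factors (1,1,1,1,1,1,1,1,1).

∂_2: C_2 → C_1 maps a triangle to the signed sum of its edges. For instance
  ∂EFL = FL − EL + EF,
  ∂EGN = GN − EN + EG.
This gives a 30×20 integer matrix of rank 20; reducing to Smith normal form yields diagonal entries (1,1,1,1,1,1,1,1,1,1,1,1,1,1,1,1,1,1,1,2).

Now H_k = ker ∂_k / im ∂_{k+1}, so:

  H_0: rank C_0 − rank ∂_1 = 10 − 9 = 1, and the invariant factors of ∂_1 are all 1, so H_0 ≅ Z.
  H_1: rank ker ∂_1 − rank ∂_2 = (30 − 9) − 20 = 1, and ∂_2 has invariant factor 2 > 1, so H_1 ≅ Z ⊕ Z/2.
  H_2: rank ker ∂_2 − rank ∂_3 = (20 − 20) − 0 = 0, and there is no ∂_3, so H_2 ≅ 0.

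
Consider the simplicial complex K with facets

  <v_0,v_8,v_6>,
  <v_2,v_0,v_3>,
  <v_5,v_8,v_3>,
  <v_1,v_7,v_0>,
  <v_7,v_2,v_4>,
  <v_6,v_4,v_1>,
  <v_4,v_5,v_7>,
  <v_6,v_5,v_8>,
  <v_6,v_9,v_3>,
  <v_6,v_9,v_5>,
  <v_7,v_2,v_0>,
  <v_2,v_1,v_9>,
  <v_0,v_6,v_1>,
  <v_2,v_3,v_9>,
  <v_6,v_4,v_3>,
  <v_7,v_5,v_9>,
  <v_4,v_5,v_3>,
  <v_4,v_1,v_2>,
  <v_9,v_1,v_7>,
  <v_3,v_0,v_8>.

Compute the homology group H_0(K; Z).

H_0 = Z.

K has 10 vertices, 30 edges, 20 triangles.
rank ∂_0 = 0, rank ∂_1 = 9 ⇒ b_0 = 10 − 0 − 9 = 1; all invariant factors of ∂_1 are 1 so no torsion. So H_0 = Z.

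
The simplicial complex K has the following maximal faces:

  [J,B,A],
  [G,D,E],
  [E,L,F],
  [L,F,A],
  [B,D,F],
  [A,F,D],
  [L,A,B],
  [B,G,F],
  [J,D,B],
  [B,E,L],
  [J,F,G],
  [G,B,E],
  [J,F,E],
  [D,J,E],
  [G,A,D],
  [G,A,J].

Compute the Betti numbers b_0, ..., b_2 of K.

b_0 = 1, b_1 = 2, b_2 = 1.

Take the total order A < B < D < E < F < G < J < L on the vertex set. Then K (dimension 2) consists of the simplices:

  0-simplices (8): A, B, D, E, F, G, J, L
  1-simplices (24): AB, AD, AF, AG, AJ, AL, BD, BE, BF, BG, BJ, BL, DE, DF, DG, DJ, EF, EG, EJ, EL, FG, FJ, FL, GJ
  2-simplices (16): ABJ, ABL, ADF, ADG, AFL, AGJ, BDF, BDJ, BEG, BEL, BFG, DEG, DEJ, EFJ, EFL, FGJ

Hence C_0 ≅ Z^8, C_1 ≅ Z^24, C_2 ≅ Z^16.

The boundary map ∂_1: C_1 → C_0 sends each edge [p,q] (with p < q) to q − p.
The resulting 8×24 matrix has rank 7, and its Smith normal form has invariant factors (1,1,1,1,1,1,1).

∂_2: C_2 → C_1 acts by ∂[p,q,r] = [q,r] − [p,r] + [p,q]. For instance
  ∂AFL = FL − AL + AF,
  ∂BEL = EL − BL + BE.
As a 24×16 matrix over Z this has rank 15, with invariant factors (1,1,1,1,1,1,1,1,1,1,1,1,1,1,1).

Now H_k = ker ∂_k / im ∂_{k+1}, so:

  H_0: rank C_0 − rank ∂_1 = 8 − 7 = 1, and the invariant factors of ∂_1 are all 1, so H_0 ≅ Z.
  H_1: rank ker ∂_1 − rank ∂_2 = (24 − 7) − 15 = 2, and the invariant factors of ∂_2 are all 1, so H_1 ≅ Z^2.
  H_2: rank ker ∂_2 − rank ∂_3 = (16 − 15) − 0 = 1, and there is no ∂_3, so H_2 ≅ Z.

As a check, the Euler characteristic is 8 − 24 + 16 = 0, which agrees with 1 − 2 + 1 = 0.

Hence the Betti numbers are b_0 = 1, b_1 = 2, b_2 = 1.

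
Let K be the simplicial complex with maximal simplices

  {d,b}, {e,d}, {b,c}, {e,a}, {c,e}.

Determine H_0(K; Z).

We work with the vertex ordering a < b < c < d < e. The simplices of K, each written with vertices in increasing order, are:

  0-simplices (5): a, b, c, d, e
  1-simplices (5): ae, bc, bd, ce, de

Hence C_0 ≅ Z^5, C_1 ≅ Z^5.

The boundary map ∂_1: C_1 → C_0 is given by ∂[p,q] = [q] − [p].
This gives a 5×5 integer matrix of rank 4; reducing to Smith normal form yields diagonal entries (1,1,1,1).

Computing H_k = (kernel of ∂_k) / (image of ∂_{k+1}):

  H_0: rank C_0 − rank ∂_1 = 5 − 4 = 1, and the invariant factors of ∂_1 are all 1, so H_0 ≅ Z.

H_0 = Z.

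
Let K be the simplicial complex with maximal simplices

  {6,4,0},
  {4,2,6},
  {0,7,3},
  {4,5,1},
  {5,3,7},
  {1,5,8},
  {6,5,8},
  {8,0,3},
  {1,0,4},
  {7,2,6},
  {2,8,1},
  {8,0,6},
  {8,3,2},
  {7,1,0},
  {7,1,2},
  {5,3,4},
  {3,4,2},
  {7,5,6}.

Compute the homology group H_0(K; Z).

Fix the vertex order 0 < 1 < 2 < 3 < 4 < 5 < 6 < 7 < 8 and write every simplex with vertices in increasing order. Then dim K = 2 and the simplices of K are:

  0-simplices (9): [0], [1], [2], [3], [4], [5], [6], [7], [8]
  1-simplices (27): (27 of them)
  2-simplices (18): [0,1,4], [0,1,7], [0,3,7], [0,3,8], [0,4,6], [0,6,8], [1,2,7], [1,2,8], [1,4,5], [1,5,8], [2,3,4], [2,3,8], [2,4,6], [2,6,7], [3,4,5], [3,5,7], [5,6,7], [5,6,8]

so the chain groups are C_0 ≅ Z^9, C_1 ≅ Z^27, C_2 ≅ Z^18.

∂_1: C_1 → C_0 sends each edge [p,q] (with p < q) to q − p. For instance
  ∂[1,4] = [4] − [1].
The 9×27 boundary matrix has rank 8 and Smith normal form diag(1,1,1,1,1,1,1,1).

∂_2: C_2 → C_1 sends each 2-simplex [p,q,r] to [q,r] − [p,r] + [p,q]. For instance
  ∂[5,6,7] = [6,7] − [5,7] + [5,6],
  ∂[0,6,8] = [6,8] − [0,8] + [0,6].
This gives a 27×18 integer matrix of rank 17; reducing to Smith normal form yields diagonal entries (1,1,1,1,1,1,1,1,1,1,1,1,1,1,1,1,1).

From H_k ≅ ker(∂_k) / im(∂_{k+1}) we obtain:

  H_0: rank C_0 − rank ∂_1 = 9 − 8 = 1, and the invariant factors of ∂_1 are all 1, so H_0 = Z.

H_0 = Z.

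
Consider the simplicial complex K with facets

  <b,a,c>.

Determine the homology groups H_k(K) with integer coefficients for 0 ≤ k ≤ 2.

H_0 = Z,  H_1 = 0,  H_2 = 0.

Take the total order a < b < c on the vertex set. Then K (dimension 2) consists of the simplices:

  0-simplices (3): a, b, c
  1-simplices (3): ab, ac, bc
  2-simplices (1): abc

so the chain groups are C_0 ≅ Z^3, C_1 ≅ Z^3, C_2 ≅ Z^1.

Boundary ∂_1: C_1 → C_0 sends each edge [p,q] (with p < q) to q − p.
As a 3×3 matrix over Z this has rank 2, with invariant factors (1,1).

Boundary ∂_2: C_2 → C_1 acts by ∂[p,q,r] = [q,r] − [p,r] + [p,q]. For instance
  ∂abc = bc − ac + ab.
The 3×1 boundary matrix has rank 1 and Smith normal form diag(1).

Now H_k = ker ∂_k / im ∂_{k+1}, so:

  H_0: rank C_0 − rank ∂_1 = 3 − 2 = 1, and the invariant factors of ∂_1 are all 1, so H_0 = Z.
  H_1: rank ker ∂_1 − rank ∂_2 = (3 − 2) − 1 = 0, and the invariant factors of ∂_2 are all 1, so H_1 = 0.
  H_2: rank ker ∂_2 − rank ∂_3 = (1 − 1) − 0 = 0, and there is no ∂_3, so H_2 = 0.

As a check, the Euler characteristic is 3 − 3 + 1 = 1, which agrees with 1 − 0 + 0 = 1.
(K is a triangulation of the 2-simplex.)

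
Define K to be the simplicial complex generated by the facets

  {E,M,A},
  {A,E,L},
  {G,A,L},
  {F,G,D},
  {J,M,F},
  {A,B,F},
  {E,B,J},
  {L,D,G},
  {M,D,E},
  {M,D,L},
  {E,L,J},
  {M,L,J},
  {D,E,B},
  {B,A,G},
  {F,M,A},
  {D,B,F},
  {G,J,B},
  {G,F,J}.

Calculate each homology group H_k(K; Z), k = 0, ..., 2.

H_0 ≅ Z,  H_1 ≅ Z ⊕ Z/2,  H_2 = 0.

We work with the vertex ordering A < B < D < E < F < G < J < L < M. The simplices of K, each written with vertices in increasing order, are:

  0-simplices (9): A, B, D, E, F, G, J, L, M
  1-simplices (27): AB, AE, AF, AG, AL, AM, BD, BE, BF, BG, BJ, DE, DF, DG, DL, DM, EJ, EL, EM, FG, FJ, FM, GJ, GL, JL, JM, LM
  2-simplices (18): ABF, ABG, AEL, AEM, AFM, AGL, BDE, BDF, BEJ, BGJ, DEM, DFG, DGL, DLM, EJL, FGJ, FJM, JLM

giving chain groups C_0 ≅ Z^9, C_1 ≅ Z^27, C_2 ≅ Z^18.

∂_1: C_1 → C_0 is given by ∂[p,q] = [q] − [p].
As a 9×27 matrix over Z this has rank 8, with invariant factors (1,1,1,1,1,1,1,1).

∂_2: C_2 → C_1 acts by ∂[p,q,r] = [q,r] − [p,r] + [p,q]. For instance
  ∂FGJ = GJ − FJ + FG,
  ∂BDF = DF − BF + BD.
The 27×18 boundary matrix has rank 18 and Smith normal form diag(1,1,1,1,1,1,1,1,1,1,1,1,1,1,1,1,1,2).

Reading off H_k = ker ∂_k / im ∂_{k+1}:

  H_0: rank C_0 − rank ∂_1 = 9 − 8 = 1, and the invariant factors of ∂_1 are all 1, so H_0 ≅ Z.
  H_1: rank ker ∂_1 − rank ∂_2 = (27 − 8) − 18 = 1, and ∂_2 has invariant factor 2 > 1, so H_1 ≅ Z ⊕ Z/2.
  H_2: rank ker ∂_2 − rank ∂_3 = (18 − 18) − 0 = 0, and there is no ∂_3, so H_2 ≅ 0.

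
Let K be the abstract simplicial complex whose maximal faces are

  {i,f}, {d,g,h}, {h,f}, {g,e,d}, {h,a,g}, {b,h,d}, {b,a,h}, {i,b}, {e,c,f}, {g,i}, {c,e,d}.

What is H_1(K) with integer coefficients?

Fix the vertex order a < b < c < d < e < f < g < h < i and write every simplex with vertices in increasing order. Then dim K = 2 and the simplices of K are:

  0-simplices (9): a, b, c, d, e, f, g, h, i
  1-simplices (18): ab, ag, ah, bd, bh, bi, cd, ce, cf, de, dg, dh, ef, eg, fh, fi, gh, gi
  2-simplices (7): abh, agh, bdh, cde, cef, deg, dgh

giving chain groups C_0 ≅ Z^9, C_1 ≅ Z^18, C_2 ≅ Z^7.

Boundary ∂_1: C_1 → C_0 maps an edge to its endpoints' difference, ∂[p,q] = q − p. For instance
  ∂ag = g − a.
The resulting 9×18 matrix has rank 8, and its Smith normal form has invariant factors (1,1,1,1,1,1,1,1).

The boundary map ∂_2: C_2 → C_1 sends each 2-simplex [p,q,r] to [q,r] − [p,r] + [p,q]. For instance
  ∂abh = bh − ah + ab,
  ∂agh = gh − ah + ag.
The 18×7 boundary matrix has rank 7 and Smith normal form diag(1,1,1,1,1,1,1).

Now H_k = ker ∂_k / im ∂_{k+1}, so:

  H_1: rank ker ∂_1 − rank ∂_2 = (18 − 8) − 7 = 3, and the invariant factors of ∂_2 are all 1, so H_1 ≅ Z^3.

H_1 = Z^3.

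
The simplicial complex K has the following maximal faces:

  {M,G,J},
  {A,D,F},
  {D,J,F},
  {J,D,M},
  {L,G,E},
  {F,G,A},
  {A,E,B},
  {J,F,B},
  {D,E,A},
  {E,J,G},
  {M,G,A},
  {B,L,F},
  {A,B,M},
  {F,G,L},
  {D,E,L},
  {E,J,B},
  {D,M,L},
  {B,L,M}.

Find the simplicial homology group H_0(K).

We work with the vertex ordering A < B < D < E < F < G < J < L < M. The simplices of K, each written with vertices in increasing order, are:

  0-simplices (9): A, B, D, E, F, G, J, L, M
  1-simplices (27): AB, AD, AE, AF, AG, AM, BE, BF, BJ, BL, BM, DE, DF, DJ, DL, DM, EG, EJ, EL, FG, FJ, FL, GJ, GL, GM, JM, LM
  2-simplices (18): ABE, ABM, ADE, ADF, AFG, AGM, BEJ, BFJ, BFL, BLM, DEL, DFJ, DJM, DLM, EGJ, EGL, FGL, GJM

so the chain groups are C_0 ≅ Z^9, C_1 ≅ Z^27, C_2 ≅ Z^18.

∂_1: C_1 → C_0 is given by ∂[p,q] = [q] − [p].
The resulting 9×27 matrix has rank 8, and its Smith normal form has invariant factors (1,1,1,1,1,1,1,1).

Boundary ∂_2: C_2 → C_1 sends each 2-simplex [p,q,r] to [q,r] − [p,r] + [p,q]. For instance
  ∂AFG = FG − AG + AF,
  ∂GJM = JM − GM + GJ.
As a 27×18 matrix over Z this has rank 17, with invariant factors (1,1,1,1,1,1,1,1,1,1,1,1,1,1,1,1,1).

Computing H_k = (kernel of ∂_k) / (image of ∂_{k+1}):

  H_0: rank C_0 − rank ∂_1 = 9 − 8 = 1, and the invariant factors of ∂_1 are all 1, so H_0 = Z.

H_0 = Z.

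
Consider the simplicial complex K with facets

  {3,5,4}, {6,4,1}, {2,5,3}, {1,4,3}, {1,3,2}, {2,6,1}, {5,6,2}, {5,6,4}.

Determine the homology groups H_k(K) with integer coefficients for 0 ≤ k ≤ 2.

H_0 = Z,  H_1 = 0,  H_2 = Z.

Take the total order 1 < 2 < 3 < 4 < 5 < 6 on the vertex set. Then K (dimension 2) consists of the simplices:

  0-simplices (6): [1], [2], [3], [4], [5], [6]
  1-simplices (12): [1,2], [1,3], [1,4], [1,6], [2,3], [2,5], [2,6], [3,4], [3,5], [4,5], [4,6], [5,6]
  2-simplices (8): [1,2,3], [1,2,6], [1,3,4], [1,4,6], [2,3,5], [2,5,6], [3,4,5], [4,5,6]

giving chain groups C_0 ≅ Z^6, C_1 ≅ Z^12, C_2 ≅ Z^8.

Boundary ∂_1: C_1 → C_0 maps an edge to its endpoints' difference, ∂[p,q] = q − p. For instance
  ∂[4,5] = [5] − [4].
This gives a 6×12 integer matrix of rank 5; reducing to Smith normal form yields diagonal entries (1,1,1,1,1).

Boundary ∂_2: C_2 → C_1 acts by ∂[p,q,r] = [q,r] − [p,r] + [p,q]. For instance
  ∂[2,3,5] = [3,5] − [2,5] + [2,3],
  ∂[1,3,4] = [3,4] − [1,4] + [1,3].
The resulting 12×8 matrix has rank 7, and its Smith normal form has invariant factors (1,1,1,1,1,1,1).

Computing H_k = (kernel of ∂_k) / (image of ∂_{k+1}):

  H_0: rank C_0 − rank ∂_1 = 6 − 5 = 1, and the invariant factors of ∂_1 are all 1, so H_0 = Z.
  H_1: rank ker ∂_1 − rank ∂_2 = (12 − 5) − 7 = 0, and the invariant factors of ∂_2 are all 1, so H_1 = 0.
  H_2: rank ker ∂_2 − rank ∂_3 = (8 − 7) − 0 = 1, and there is no ∂_3, so H_2 = Z.

As a check, the Euler characteristic is 6 − 12 + 8 = 2, which agrees with 1 − 0 + 1 = 2.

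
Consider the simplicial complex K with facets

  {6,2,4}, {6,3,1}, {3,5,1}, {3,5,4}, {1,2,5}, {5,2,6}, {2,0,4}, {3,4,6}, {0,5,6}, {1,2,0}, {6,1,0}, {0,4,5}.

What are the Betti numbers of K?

Take the total order 0 < 1 < 2 < 3 < 4 < 5 < 6 on the vertex set. Then K (dimension 2) consists of the simplices:

  0-simplices (7): [0], [1], [2], [3], [4], [5], [6]
  1-simplices (18): [0,1], [0,2], [0,4], [0,5], [0,6], [1,2], [1,3], [1,5], [1,6], [2,4], [2,5], [2,6], [3,4], [3,5], [3,6], [4,5], [4,6], [5,6]
  2-simplices (12): [0,1,2], [0,1,6], [0,2,4], [0,4,5], [0,5,6], [1,2,5], [1,3,5], [1,3,6], [2,4,6], [2,5,6], [3,4,5], [3,4,6]

giving chain groups C_0 ≅ Z^7, C_1 ≅ Z^18, C_2 ≅ Z^12.

∂_1: C_1 → C_0 is given by ∂[p,q] = [q] − [p]. For instance
  ∂[3,4] = [4] − [3].
The 7×18 boundary matrix has rank 6 and Smith normal form diag(1,1,1,1,1,1).

The boundary map ∂_2: C_2 → C_1 sends each 2-simplex [p,q,r] to [q,r] − [p,r] + [p,q]. For instance
  ∂[2,4,6] = [4,6] − [2,6] + [2,4],
  ∂[0,1,6] = [1,6] − [0,6] + [0,1].
This gives a 18×12 integer matrix of rank 12; reducing to Smith normal form yields diagonal entries (1,1,1,1,1,1,1,1,1,1,1,2).

Reading off H_k = ker ∂_k / im ∂_{k+1}:

  H_0: rank C_0 − rank ∂_1 = 7 − 6 = 1, and the invariant factors of ∂_1 are all 1, so H_0 = Z.
  H_1: rank ker ∂_1 − rank ∂_2 = (18 − 6) − 12 = 0, and ∂_2 has invariant factor 2 > 1, so H_1 = Z/2.
  H_2: rank ker ∂_2 − rank ∂_3 = (12 − 12) − 0 = 0, and there is no ∂_3, so H_2 = 0.

As a check, the Euler characteristic is 7 − 18 + 12 = 1, which agrees with 1 − 0 + 0 = 1.

Hence the Betti numbers are b_0 = 1, b_1 = 0, b_2 = 0.

b_0 = 1, b_1 = 0, b_2 = 0.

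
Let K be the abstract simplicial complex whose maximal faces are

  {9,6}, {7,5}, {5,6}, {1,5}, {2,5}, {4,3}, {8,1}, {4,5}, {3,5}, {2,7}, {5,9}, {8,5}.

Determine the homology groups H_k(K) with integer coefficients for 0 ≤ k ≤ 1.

H_0 ≅ Z,  H_1 ≅ Z^4.

Take the total order 1 < 2 < 3 < 4 < 5 < 6 < 7 < 8 < 9 on the vertex set. Then K (dimension 1) consists of the simplices:

  0-simplices (9): [1], [2], [3], [4], [5], [6], [7], [8], [9]
  1-simplices (12): [1,5], [1,8], [2,5], [2,7], [3,4], [3,5], [4,5], [5,6], [5,7], [5,8], [5,9], [6,9]

so the chain groups are C_0 ≅ Z^9, C_1 ≅ Z^12.

∂_1: C_1 → C_0 maps an edge to its endpoints' difference, ∂[p,q] = q − p. For instance
  ∂[2,5] = [5] − [2].
The resulting 9×12 matrix has rank 8, and its Smith normal form has invariant factors (1,1,1,1,1,1,1,1).

Computing H_k = (kernel of ∂_k) / (image of ∂_{k+1}):

  H_0: rank C_0 − rank ∂_1 = 9 − 8 = 1, and the invariant factors of ∂_1 are all 1, so H_0 = Z.
  H_1: rank ker ∂_1 − rank ∂_2 = (12 − 8) − 0 = 4, and there is no ∂_2, so H_1 = Z^4.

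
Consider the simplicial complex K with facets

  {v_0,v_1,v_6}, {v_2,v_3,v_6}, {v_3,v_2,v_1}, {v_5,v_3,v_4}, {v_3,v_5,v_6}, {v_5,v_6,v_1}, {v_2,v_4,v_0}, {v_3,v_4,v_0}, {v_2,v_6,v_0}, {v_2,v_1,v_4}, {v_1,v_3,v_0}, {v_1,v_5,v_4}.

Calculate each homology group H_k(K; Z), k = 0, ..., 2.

Order the vertices as v_0 < v_1 < v_2 < v_3 < v_4 < v_5 < v_6. Listing each simplex with vertices in this order, K has dimension 2 with simplices:

  0-simplices (7): [v_0], [v_1], [v_2], [v_3], [v_4], [v_5], [v_6]
  1-simplices (18): (18 of them)
  2-simplices (12): (12 of them)

Hence C_0 ≅ Z^7, C_1 ≅ Z^18, C_2 ≅ Z^12.

The boundary map ∂_1: C_1 → C_0 maps an edge to its endpoints' difference, ∂[p,q] = q − p. For instance
  ∂[v_1,v_3] = [v_3] − [v_1].
As a 7×18 matrix over Z this has rank 6, with invariant factors (1,1,1,1,1,1).

Boundary ∂_2: C_2 → C_1 maps a triangle to the signed sum of its edges. For instance
  ∂[v_3,v_4,v_5] = [v_4,v_5] − [v_3,v_5] + [v_3,v_4],
  ∂[v_1,v_4,v_5] = [v_4,v_5] − [v_1,v_5] + [v_1,v_4].
As a 18×12 matrix over Z this has rank 12, with invariant factors (1,1,1,1,1,1,1,1,1,1,1,2).

From H_k ≅ ker(∂_k) / im(∂_{k+1}) we obtain:

  H_0: rank C_0 − rank ∂_1 = 7 − 6 = 1, and the invariant factors of ∂_1 are all 1, so H_0 = Z.
  H_1: rank ker ∂_1 − rank ∂_2 = (18 − 6) − 12 = 0, and ∂_2 has invariant factor 2 > 1, so H_1 = Z/2.
  H_2: rank ker ∂_2 − rank ∂_3 = (12 − 12) − 0 = 0, and there is no ∂_3, so H_2 = 0.

H_0 = Z,  H_1 = Z/2,  H_2 = 0.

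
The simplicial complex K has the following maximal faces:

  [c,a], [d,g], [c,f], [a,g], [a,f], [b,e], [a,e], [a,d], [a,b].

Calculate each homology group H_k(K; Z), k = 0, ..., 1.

Take the total order a < b < c < d < e < f < g on the vertex set. Then K (dimension 1) consists of the simplices:

  0-simplices (7): a, b, c, d, e, f, g
  1-simplices (9): ab, ac, ad, ae, af, ag, be, cf, dg

Hence C_0 ≅ Z^7, C_1 ≅ Z^9.

∂_1: C_1 → C_0 maps an edge to its endpoints' difference, ∂[p,q] = q − p. For instance
  ∂cf = f − c.
This gives a 7×9 integer matrix of rank 6; reducing to Smith normal form yields diagonal entries (1,1,1,1,1,1).

Reading off H_k = ker ∂_k / im ∂_{k+1}:

  H_0: rank C_0 − rank ∂_1 = 7 − 6 = 1, and the invariant factors of ∂_1 are all 1, so H_0 = Z.
  H_1: rank ker ∂_1 − rank ∂_2 = (9 − 6) − 0 = 3, and there is no ∂_2, so H_1 = Z^3.

As a check, the Euler characteristic is 7 − 9 = -2, which agrees with 1 − 3 = -2.
(K is a triangulation of a wedge of 3 circles.)

H_0 = Z,  H_1 = Z^3.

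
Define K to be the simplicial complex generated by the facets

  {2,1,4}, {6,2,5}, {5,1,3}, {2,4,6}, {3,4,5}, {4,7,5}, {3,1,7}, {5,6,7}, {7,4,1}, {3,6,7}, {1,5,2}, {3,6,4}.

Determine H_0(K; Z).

H_0 = Z.

We work with the vertex ordering 1 < 2 < 3 < 4 < 5 < 6 < 7. The simplices of K, each written with vertices in increasing order, are:

  0-simplices (7): [1], [2], [3], [4], [5], [6], [7]
  1-simplices (18): [1,2], [1,3], [1,4], [1,5], [1,7], [2,4], [2,5], [2,6], [3,4], [3,5], [3,6], [3,7], [4,5], [4,6], [4,7], [5,6], [5,7], [6,7]
  2-simplices (12): [1,2,4], [1,2,5], [1,3,5], [1,3,7], [1,4,7], [2,4,6], [2,5,6], [3,4,5], [3,4,6], [3,6,7], [4,5,7], [5,6,7]

Hence C_0 ≅ Z^7, C_1 ≅ Z^18, C_2 ≅ Z^12.

The boundary map ∂_1: C_1 → C_0 maps an edge to its endpoints' difference, ∂[p,q] = q − p. For instance
  ∂[3,6] = [6] − [3].
This gives a 7×18 integer matrix of rank 6; reducing to Smith normal form yields diagonal entries (1,1,1,1,1,1).

Boundary ∂_2: C_2 → C_1 acts by ∂[p,q,r] = [q,r] − [p,r] + [p,q]. For instance
  ∂[1,2,5] = [2,5] − [1,5] + [1,2],
  ∂[2,5,6] = [5,6] − [2,6] + [2,5].
The resulting 18×12 matrix has rank 12, and its Smith normal form has invariant factors (1,1,1,1,1,1,1,1,1,1,1,2).

Computing H_k = (kernel of ∂_k) / (image of ∂_{k+1}):

  H_0: rank C_0 − rank ∂_1 = 7 − 6 = 1, and the invariant factors of ∂_1 are all 1, so H_0 = Z.

(K is a triangulation of the real projective plane RP^2.)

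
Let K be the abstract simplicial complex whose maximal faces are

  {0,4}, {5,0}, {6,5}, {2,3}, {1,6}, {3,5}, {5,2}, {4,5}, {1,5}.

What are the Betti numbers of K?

b_0 = 1, b_1 = 3.

Take the total order 0 < 1 < 2 < 3 < 4 < 5 < 6 on the vertex set. Then K (dimension 1) consists of the simplices:

  0-simplices (7): [0], [1], [2], [3], [4], [5], [6]
  1-simplices (9): [0,4], [0,5], [1,5], [1,6], [2,3], [2,5], [3,5], [4,5], [5,6]

giving chain groups C_0 ≅ Z^7, C_1 ≅ Z^9.

Boundary ∂_1: C_1 → C_0 maps an edge to its endpoints' difference, ∂[p,q] = q − p. For instance
  ∂[2,5] = [5] − [2].
As a 7×9 matrix over Z this has rank 6, with invariant factors (1,1,1,1,1,1).

Now H_k = ker ∂_k / im ∂_{k+1}, so:

  H_0: rank C_0 − rank ∂_1 = 7 − 6 = 1, and the invariant factors of ∂_1 are all 1, so H_0 ≅ Z.
  H_1: rank ker ∂_1 − rank ∂_2 = (9 − 6) − 0 = 3, and there is no ∂_2, so H_1 ≅ Z^3.

Hence the Betti numbers are b_0 = 1, b_1 = 3.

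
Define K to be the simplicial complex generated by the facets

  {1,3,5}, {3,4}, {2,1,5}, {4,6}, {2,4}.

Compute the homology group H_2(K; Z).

We work with the vertex ordering 1 < 2 < 3 < 4 < 5 < 6. The simplices of K, each written with vertices in increasing order, are:

  0-simplices (6): [1], [2], [3], [4], [5], [6]
  1-simplices (8): [1,2], [1,3], [1,5], [2,4], [2,5], [3,4], [3,5], [4,6]
  2-simplices (2): [1,2,5], [1,3,5]

Hence C_0 ≅ Z^6, C_1 ≅ Z^8, C_2 ≅ Z^2.

∂_1: C_1 → C_0 sends each edge [p,q] (with p < q) to q − p. For instance
  ∂[1,3] = [3] − [1].
As a 6×8 matrix over Z this has rank 5, with invariant factors (1,1,1,1,1).

Boundary ∂_2: C_2 → C_1 acts by ∂[p,q,r] = [q,r] − [p,r] + [p,q]. For instance
  ∂[1,2,5] = [2,5] − [1,5] + [1,2],
  ∂[1,3,5] = [3,5] − [1,5] + [1,3].
The resulting 8×2 matrix has rank 2, and its Smith normal form has invariant factors (1,1).

Now H_k = ker ∂_k / im ∂_{k+1}, so:

  H_2: rank ker ∂_2 − rank ∂_3 = (2 − 2) − 0 = 0, and there is no ∂_3, so H_2 ≅ 0.

H_2 ≅ 0.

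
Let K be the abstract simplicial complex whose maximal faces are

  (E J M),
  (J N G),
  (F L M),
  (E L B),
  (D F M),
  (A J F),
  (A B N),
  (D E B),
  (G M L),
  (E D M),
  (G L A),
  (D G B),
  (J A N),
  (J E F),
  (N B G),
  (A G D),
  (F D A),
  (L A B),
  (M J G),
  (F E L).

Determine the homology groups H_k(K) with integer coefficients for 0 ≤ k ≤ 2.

H_0 ≅ Z,  H_1 ≅ Z ⊕ Z/2Z,  H_2 = 0.

Take the total order A < B < D < E < F < G < J < L < M < N on the vertex set. Then K (dimension 2) consists of the simplices:

  0-simplices (10): A, B, D, E, F, G, J, L, M, N
  1-simplices (30): AB, AD, AF, AG, AJ, AL, AN, BD, BE, BG, BL, BN, DE, DF, DG, DM, EF, EJ, EL, EM, FJ, FL, FM, GJ, GL, GM, GN, JM, JN, LM
  2-simplices (20): ABL, ABN, ADF, ADG, AFJ, AGL, AJN, BDE, BDG, BEL, BGN, DEM, DFM, EFJ, EFL, EJM, FLM, GJM, GJN, GLM

so the chain groups are C_0 ≅ Z^10, C_1 ≅ Z^30, C_2 ≅ Z^20.

∂_1: C_1 → C_0 maps an edge to its endpoints' difference, ∂[p,q] = q − p. For instance
  ∂GM = M − G.
The resulting 10×30 matrix has rank 9, and its Smith normal form has invariant factors (1,1,1,1,1,1,1,1,1).

∂_2: C_2 → C_1 acts by ∂[p,q,r] = [q,r] − [p,r] + [p,q]. For instance
  ∂ADF = DF − AF + AD,
  ∂BDG = DG − BG + BD.
The resulting 30×20 matrix has rank 20, and its Smith normal form has invariant factors (1,1,1,1,1,1,1,1,1,1,1,1,1,1,1,1,1,1,1,2).

From H_k ≅ ker(∂_k) / im(∂_{k+1}) we obtain:

  H_0: rank C_0 − rank ∂_1 = 10 − 9 = 1, and the invariant factors of ∂_1 are all 1, so H_0 = Z.
  H_1: rank ker ∂_1 − rank ∂_2 = (30 − 9) − 20 = 1, and ∂_2 has invariant factor 2 > 1, so H_1 = Z ⊕ Z/2Z.
  H_2: rank ker ∂_2 − rank ∂_3 = (20 − 20) − 0 = 0, and there is no ∂_3, so H_2 = 0.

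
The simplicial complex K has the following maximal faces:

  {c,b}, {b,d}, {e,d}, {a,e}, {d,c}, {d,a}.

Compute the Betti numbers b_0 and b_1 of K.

b_0 = 1, b_1 = 2.

Take the total order a < b < c < d < e on the vertex set. Then K (dimension 1) consists of the simplices:

  0-simplices (5): a, b, c, d, e
  1-simplices (6): ad, ae, bc, bd, cd, de

giving chain groups C_0 ≅ Z^5, C_1 ≅ Z^6.

∂_1: C_1 → C_0 sends each edge [p,q] (with p < q) to q − p.
The resulting 5×6 matrix has rank 4, and its Smith normal form has invariant factors (1,1,1,1).

Reading off H_k = ker ∂_k / im ∂_{k+1}:

  H_0: rank C_0 − rank ∂_1 = 5 − 4 = 1, and the invariant factors of ∂_1 are all 1, so H_0 = Z.
  H_1: rank ker ∂_1 − rank ∂_2 = (6 − 4) − 0 = 2, and there is no ∂_2, so H_1 = Z^2.

(K is a triangulation of a wedge of 2 circles.)

Hence the Betti numbers are b_0 = 1, b_1 = 2.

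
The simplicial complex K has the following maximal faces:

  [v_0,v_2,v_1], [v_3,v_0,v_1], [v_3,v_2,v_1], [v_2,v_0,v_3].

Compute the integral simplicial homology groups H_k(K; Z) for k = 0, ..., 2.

H_0 = Z,  H_1 = 0,  H_2 = Z.

Order the vertices as v_0 < v_1 < v_2 < v_3. Listing each simplex with vertices in this order, K has dimension 2 with simplices:

  0-simplices (4): [v_0], [v_1], [v_2], [v_3]
  1-simplices (6): [v_0,v_1], [v_0,v_2], [v_0,v_3], [v_1,v_2], [v_1,v_3], [v_2,v_3]
  2-simplices (4): [v_0,v_1,v_2], [v_0,v_1,v_3], [v_0,v_2,v_3], [v_1,v_2,v_3]

so the chain groups are C_0 ≅ Z^4, C_1 ≅ Z^6, C_2 ≅ Z^4.

∂_1: C_1 → C_0 is given by ∂[p,q] = [q] − [p]. For instance
  ∂[v_0,v_3] = [v_3] − [v_0].
As a 4×6 matrix over Z this has rank 3, with invariant factors (1,1,1).

∂_2: C_2 → C_1 maps a triangle to the signed sum of its edges. For instance
  ∂[v_0,v_2,v_3] = [v_2,v_3] − [v_0,v_3] + [v_0,v_2],
  ∂[v_0,v_1,v_3] = [v_1,v_3] − [v_0,v_3] + [v_0,v_1].
The resulting 6×4 matrix has rank 3, and its Smith normal form has invariant factors (1,1,1).

Now H_k = ker ∂_k / im ∂_{k+1}, so:

  H_0: rank C_0 − rank ∂_1 = 4 − 3 = 1, and the invariant factors of ∂_1 are all 1, so H_0 = Z.
  H_1: rank ker ∂_1 − rank ∂_2 = (6 − 3) − 3 = 0, and the invariant factors of ∂_2 are all 1, so H_1 = 0.
  H_2: rank ker ∂_2 − rank ∂_3 = (4 − 3) − 0 = 1, and there is no ∂_3, so H_2 = Z.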